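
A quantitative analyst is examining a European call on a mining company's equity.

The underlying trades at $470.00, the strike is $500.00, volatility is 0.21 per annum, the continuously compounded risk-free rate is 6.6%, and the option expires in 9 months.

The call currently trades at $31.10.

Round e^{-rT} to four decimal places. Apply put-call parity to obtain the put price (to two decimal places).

e^(−rT) = e^(−0.066·0.75) = 0.9517
Put-call parity: C − P = S − K·e^(−rT) = 470 − 500·0.9517 = 470 − 475.8500 = -5.8500
P = C − (C − P) = 31.10 − (-5.8500) = 36.9500

$36.95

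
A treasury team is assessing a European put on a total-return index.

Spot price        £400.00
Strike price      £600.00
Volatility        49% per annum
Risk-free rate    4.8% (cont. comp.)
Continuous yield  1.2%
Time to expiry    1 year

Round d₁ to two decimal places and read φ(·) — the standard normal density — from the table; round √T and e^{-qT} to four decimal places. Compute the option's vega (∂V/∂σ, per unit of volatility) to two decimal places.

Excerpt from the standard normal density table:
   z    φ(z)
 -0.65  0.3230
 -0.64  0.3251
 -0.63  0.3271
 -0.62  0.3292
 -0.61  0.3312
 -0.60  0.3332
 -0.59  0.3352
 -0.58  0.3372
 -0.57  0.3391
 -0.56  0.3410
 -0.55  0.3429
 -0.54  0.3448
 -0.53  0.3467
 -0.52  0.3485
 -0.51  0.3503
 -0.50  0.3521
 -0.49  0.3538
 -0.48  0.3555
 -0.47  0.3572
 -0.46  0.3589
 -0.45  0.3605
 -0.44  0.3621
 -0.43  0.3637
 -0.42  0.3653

σ√T = 0.49·√1 = 0.4900
d₁ = [ln(400/600) + (0.048 − 0.012 + 0.49²/2)·1] / 0.4900 = [-0.4055 + 0.1560] / 0.4900 = -0.5090 → -0.51
√T = √1 = 1.0000
φ(d₁) = φ(-0.51) = 0.3503
e^(−qT) = e^(−0.012·1) = 0.9881
vega = S·e^(−qT)·φ(d₁)·√T = 400·0.9881·0.3503·1.0000 = 138.4526

138.45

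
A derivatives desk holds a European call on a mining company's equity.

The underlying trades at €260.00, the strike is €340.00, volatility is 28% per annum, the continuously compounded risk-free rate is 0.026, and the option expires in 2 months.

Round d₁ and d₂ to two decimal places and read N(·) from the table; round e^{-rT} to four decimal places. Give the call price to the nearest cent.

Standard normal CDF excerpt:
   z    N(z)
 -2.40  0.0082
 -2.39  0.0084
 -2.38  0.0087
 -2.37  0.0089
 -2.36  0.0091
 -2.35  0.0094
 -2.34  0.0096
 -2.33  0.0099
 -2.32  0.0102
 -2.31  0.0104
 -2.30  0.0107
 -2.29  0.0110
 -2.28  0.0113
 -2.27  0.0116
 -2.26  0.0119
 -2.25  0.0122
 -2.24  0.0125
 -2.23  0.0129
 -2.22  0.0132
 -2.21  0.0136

σ√T = 0.28 × 0.4082 = 0.1143
d₁ = [ln(260/340) + (0.026 + 0.28²/2)·0.1667] / 0.1143 = [-0.2683 + 0.0109] / 0.1143 = -2.2518 → -2.25
d₂ = d₁ − σ√T = -2.2518 − 0.1143 = -2.3661 → -2.37
e^(−rT) = e^(−0.026·0.1667) = 0.9957
N(d₁) = N(-2.25) = 0.0122;  N(d₂) = N(-2.37) = 0.0089
C = 260·0.0122 − 340·0.9957·0.0089 = 3.1720 − 3.0130 = 0.1590

€0.16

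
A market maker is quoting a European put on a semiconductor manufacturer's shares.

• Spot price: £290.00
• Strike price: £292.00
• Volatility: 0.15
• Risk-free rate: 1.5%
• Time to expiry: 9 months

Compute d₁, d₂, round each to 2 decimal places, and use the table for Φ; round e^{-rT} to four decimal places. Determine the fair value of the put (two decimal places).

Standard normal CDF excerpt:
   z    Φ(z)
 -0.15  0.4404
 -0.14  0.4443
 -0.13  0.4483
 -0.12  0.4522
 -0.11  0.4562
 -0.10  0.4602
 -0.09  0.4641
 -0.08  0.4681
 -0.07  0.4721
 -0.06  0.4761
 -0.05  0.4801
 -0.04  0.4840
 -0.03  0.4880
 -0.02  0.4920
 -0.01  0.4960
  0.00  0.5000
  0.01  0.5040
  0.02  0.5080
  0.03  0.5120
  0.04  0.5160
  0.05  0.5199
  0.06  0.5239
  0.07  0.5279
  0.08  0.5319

T = 0.75;  σ√T = 0.1299
d₁ = [ln(290/292) + (0.015 + ½·0.15²)·0.75] / (σ√T) = (-0.0069 + 0.0197) / 0.1299 = 0.0986 ≈ 0.10
d₂ = 0.0986 − 0.1299 = -0.0313 ≈ -0.03
exp(−rT) = exp(−0.015·0.75) = 0.9888
P = 292·0.9888·N(0.03) − 290·N(-0.10) = 292·0.9888·0.5120 − 290·0.4602 = 147.8296 − 133.4580 = 14.3716

£14.37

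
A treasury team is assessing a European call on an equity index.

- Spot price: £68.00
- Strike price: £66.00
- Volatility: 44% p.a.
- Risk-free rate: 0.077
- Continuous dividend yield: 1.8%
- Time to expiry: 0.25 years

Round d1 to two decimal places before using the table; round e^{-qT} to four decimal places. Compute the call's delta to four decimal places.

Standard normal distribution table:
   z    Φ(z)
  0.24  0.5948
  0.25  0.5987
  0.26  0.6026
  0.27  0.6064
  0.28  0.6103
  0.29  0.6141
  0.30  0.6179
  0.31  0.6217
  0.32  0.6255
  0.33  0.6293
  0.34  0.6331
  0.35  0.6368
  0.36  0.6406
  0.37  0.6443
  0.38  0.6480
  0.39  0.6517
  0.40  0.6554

σ√T = 0.44·√0.25 = 0.2200
d₁ = [ln(68/66) + (0.077 − 0.018 + 0.44²/2)·0.25] / 0.2200 = [0.0299 + 0.0389] / 0.2200 = 0.3127 ⇒ 0.31
N(d₁) = N(0.31) = 0.6217
Δ_call = e^(−qT)·N(d₁) = 0.9955·0.6217 = 0.6189

0.6189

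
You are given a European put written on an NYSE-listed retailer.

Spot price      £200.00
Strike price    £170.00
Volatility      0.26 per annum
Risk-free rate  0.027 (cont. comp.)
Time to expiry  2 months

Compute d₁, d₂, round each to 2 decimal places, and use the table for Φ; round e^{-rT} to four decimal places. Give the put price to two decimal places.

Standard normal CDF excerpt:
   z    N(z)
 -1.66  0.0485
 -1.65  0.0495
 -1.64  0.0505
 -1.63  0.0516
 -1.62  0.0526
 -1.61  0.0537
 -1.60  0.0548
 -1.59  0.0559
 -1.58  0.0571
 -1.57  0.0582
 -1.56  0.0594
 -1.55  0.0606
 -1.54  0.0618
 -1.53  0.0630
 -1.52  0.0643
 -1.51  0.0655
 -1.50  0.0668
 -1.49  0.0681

σ√T = 0.26 × 0.4082 = 0.1061
d₁ = [ln(200/170) + (0.027 + ½·0.26²)·0.1667] / (σ√T) = (0.1625 + 0.0101) / 0.1061 = 1.6266 → 1.63
d₂ = 1.6266 − 0.1061 = 1.5204 → 1.52
exp(−rT) = exp(−0.027·0.1667) = 0.9955
N(−d₂) = N(-1.52) = 0.0643;  N(−d₁) = N(-1.63) = 0.0516
P = 170·0.9955·0.0643 − 200·0.0516 = 10.8818 − 10.3200 = 0.5618

£0.56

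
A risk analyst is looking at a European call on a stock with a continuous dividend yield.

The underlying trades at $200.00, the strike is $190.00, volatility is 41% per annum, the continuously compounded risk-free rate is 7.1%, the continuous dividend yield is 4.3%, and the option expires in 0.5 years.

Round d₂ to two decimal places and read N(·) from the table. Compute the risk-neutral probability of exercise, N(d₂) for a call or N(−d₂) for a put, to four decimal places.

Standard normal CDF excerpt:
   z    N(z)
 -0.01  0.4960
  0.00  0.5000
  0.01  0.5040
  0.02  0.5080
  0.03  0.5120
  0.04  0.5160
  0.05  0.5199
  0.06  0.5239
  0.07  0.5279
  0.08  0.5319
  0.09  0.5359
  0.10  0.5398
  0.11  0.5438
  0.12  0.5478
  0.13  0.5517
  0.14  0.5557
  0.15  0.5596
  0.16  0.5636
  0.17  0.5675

σ√T = 0.41 × 0.7071 = 0.2899
d₁ = [ln(200/190) + (0.071 − 0.043 + 0.41²/2)·0.5] / 0.2899 = [0.0513 + 0.0560] / 0.2899 = 0.3702 → 0.37
d₂ = d₁ − σ√T = 0.3702 − 0.2899 = 0.0803 → 0.08
Pr(exercise) under Q = N(d₂) = 0.5319

0.5319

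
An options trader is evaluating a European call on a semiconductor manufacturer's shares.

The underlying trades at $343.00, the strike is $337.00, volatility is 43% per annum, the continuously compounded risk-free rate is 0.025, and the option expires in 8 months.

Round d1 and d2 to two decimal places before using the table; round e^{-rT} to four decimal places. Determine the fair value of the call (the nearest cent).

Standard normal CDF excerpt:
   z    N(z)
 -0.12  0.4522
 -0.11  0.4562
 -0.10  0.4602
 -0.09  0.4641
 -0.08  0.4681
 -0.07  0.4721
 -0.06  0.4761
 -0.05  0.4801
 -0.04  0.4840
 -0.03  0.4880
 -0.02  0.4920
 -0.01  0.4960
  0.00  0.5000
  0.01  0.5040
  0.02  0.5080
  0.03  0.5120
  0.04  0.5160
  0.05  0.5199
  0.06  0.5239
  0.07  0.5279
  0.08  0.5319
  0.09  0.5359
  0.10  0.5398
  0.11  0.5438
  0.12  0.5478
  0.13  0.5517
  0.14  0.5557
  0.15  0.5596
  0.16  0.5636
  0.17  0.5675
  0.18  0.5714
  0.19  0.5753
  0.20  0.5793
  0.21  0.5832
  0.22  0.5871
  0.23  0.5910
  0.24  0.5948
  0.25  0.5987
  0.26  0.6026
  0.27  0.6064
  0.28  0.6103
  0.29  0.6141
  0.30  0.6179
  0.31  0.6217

$52.85

T = 0.6667;  σ√T = 0.3511
d₁ = [ln(343/337) + (0.025 + 0.43²/2)·0.6667] / 0.3511 = [0.0176 + 0.0783] / 0.3511 = 0.2733 → 0.27
d₂ = d₁ − σ√T = 0.2733 − 0.3511 = -0.0778 → -0.08
e^(−rT) = e^(−0.025·0.6667) = 0.9835
N(d₁) = N(0.27) = 0.6064;  N(d₂) = N(-0.08) = 0.4681
C = 343·0.6064 − 337·0.9835·0.4681 = 207.9952 − 155.1468 = 52.8484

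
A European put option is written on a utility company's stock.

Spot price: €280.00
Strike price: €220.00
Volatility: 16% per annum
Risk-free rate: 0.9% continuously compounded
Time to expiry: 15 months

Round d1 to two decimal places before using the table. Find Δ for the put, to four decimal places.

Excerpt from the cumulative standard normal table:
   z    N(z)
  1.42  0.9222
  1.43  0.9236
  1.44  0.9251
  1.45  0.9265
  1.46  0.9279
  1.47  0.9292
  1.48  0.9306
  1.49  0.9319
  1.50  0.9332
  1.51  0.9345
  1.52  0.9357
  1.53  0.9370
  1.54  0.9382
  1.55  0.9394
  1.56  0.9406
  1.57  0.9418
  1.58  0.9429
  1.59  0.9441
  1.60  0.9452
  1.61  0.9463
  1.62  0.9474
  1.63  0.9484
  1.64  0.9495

σ√T = 0.16 × 1.1180 = 0.1789
ln(S/K) + (r + σ²/2)T = ln(280/220) + (0.009 + 0.16²/2)·1.25 = 0.2412 + 0.0272 = 0.2684
d₁ = 0.2684 / 0.1789 = 1.5005 ≈ 1.50
N(d₁) = N(1.50) = 0.9332
Δ_put = N(d₁) − 1 = 0.9332 − 1 = -0.0668

-0.0668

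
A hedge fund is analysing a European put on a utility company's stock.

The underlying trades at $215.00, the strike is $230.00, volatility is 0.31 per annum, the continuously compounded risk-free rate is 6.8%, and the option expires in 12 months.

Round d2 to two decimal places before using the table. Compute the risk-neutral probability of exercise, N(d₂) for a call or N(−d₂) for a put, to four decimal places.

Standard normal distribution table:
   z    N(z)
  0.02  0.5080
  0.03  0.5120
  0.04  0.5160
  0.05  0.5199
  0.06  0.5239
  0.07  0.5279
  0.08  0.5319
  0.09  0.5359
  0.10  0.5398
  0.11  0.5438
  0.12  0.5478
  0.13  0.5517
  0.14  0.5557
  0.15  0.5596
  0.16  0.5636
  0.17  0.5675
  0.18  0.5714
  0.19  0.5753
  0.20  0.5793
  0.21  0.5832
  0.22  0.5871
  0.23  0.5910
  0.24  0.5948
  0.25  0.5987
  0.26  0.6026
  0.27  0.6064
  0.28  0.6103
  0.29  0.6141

0.5596

σ√T = 0.31 × 1.0000 = 0.3100
d₁ = [ln(215/230) + (0.068 + 0.31²/2)·1] / 0.3100 = [-0.0674 + 0.1161] / 0.3100 = 0.1568 ≈ 0.16
d₂ = d₁ − σ√T = 0.1568 − 0.3100 = -0.1532 ≈ -0.15
Pr(exercise) under Q = N(−d₂) = N(0.15) = 0.5596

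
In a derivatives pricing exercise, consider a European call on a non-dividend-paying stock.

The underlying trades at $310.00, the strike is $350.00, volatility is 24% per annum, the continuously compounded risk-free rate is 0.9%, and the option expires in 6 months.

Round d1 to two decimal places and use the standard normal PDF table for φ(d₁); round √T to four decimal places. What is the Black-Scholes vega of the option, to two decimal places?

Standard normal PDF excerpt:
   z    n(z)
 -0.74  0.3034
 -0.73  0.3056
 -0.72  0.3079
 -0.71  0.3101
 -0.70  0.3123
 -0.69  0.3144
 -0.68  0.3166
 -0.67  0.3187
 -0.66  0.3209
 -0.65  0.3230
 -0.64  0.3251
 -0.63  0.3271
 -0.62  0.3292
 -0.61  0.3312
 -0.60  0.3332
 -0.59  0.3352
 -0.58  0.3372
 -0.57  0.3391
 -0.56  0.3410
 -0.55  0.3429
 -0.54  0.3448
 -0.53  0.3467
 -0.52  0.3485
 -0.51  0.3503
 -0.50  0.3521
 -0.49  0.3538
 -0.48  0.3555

73.04

T = 0.5;  σ√T = 0.1697
d₁ = [ln(310/350) + (0.009 + ½·0.24²)·0.5] / (σ√T) = (-0.1214 + 0.0189) / 0.1697 = -0.6038 ⇒ -0.60
√T = √0.5 = 0.7071
φ(d₁) = φ(-0.60) = 0.3332
vega = S·φ(d₁)·√T = 310·0.3332·0.7071 = 73.0378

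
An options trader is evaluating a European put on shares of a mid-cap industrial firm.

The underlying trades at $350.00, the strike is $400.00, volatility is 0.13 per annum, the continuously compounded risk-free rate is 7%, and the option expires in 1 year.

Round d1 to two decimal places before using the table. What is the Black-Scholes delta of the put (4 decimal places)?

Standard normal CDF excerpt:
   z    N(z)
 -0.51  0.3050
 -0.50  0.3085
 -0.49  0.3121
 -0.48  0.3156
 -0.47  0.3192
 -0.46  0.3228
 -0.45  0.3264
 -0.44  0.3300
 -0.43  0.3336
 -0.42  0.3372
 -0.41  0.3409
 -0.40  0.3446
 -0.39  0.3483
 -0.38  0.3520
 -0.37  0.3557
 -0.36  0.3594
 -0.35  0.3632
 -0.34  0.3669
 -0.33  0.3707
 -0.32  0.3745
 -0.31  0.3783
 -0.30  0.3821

σ√T = 0.13·√1 = 0.1300
d₁ = [ln(350/400) + (0.07 + 0.13²/2)·1] / 0.1300 = [-0.1335 + 0.0785] / 0.1300 = -0.4237 ≈ -0.42
N(d₁) = N(-0.42) = 0.3372
Δ_put = N(d₁) − 1 = 0.3372 − 1 = -0.6628

-0.6628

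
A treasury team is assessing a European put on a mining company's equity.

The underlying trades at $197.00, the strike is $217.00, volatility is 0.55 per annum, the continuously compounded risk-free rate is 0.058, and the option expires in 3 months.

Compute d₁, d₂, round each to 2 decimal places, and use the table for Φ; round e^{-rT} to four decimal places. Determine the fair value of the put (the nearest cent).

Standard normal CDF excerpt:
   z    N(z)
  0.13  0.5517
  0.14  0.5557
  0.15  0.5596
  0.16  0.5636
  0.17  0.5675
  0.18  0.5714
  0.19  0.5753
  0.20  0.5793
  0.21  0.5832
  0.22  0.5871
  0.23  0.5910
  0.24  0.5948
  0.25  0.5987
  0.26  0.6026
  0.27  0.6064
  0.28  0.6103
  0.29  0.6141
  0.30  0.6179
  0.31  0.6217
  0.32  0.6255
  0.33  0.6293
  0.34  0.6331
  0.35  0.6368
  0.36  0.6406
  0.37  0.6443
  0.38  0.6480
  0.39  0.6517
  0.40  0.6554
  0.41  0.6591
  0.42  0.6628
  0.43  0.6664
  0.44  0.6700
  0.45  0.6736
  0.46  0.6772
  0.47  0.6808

$32.27

σ√T = 0.55 × 0.5000 = 0.2750
ln(S/K) + (r + σ²/2)T = ln(197/217) + (0.058 + 0.55²/2)·0.25 = -0.0967 + 0.0523 = -0.0444
d₁ = -0.0444 / 0.2750 = -0.1614 which rounds to -0.16
d₂ = d₁ − σ√T = -0.1614 − 0.2750 = -0.4364 which rounds to -0.44
e^(−rT) = e^(−0.058·0.25) = 0.9856
P = 217·0.9856·N(0.44) − 197·N(0.16) = 217·0.9856·0.6700 − 197·0.5636 = 143.2964 − 111.0292 = 32.2672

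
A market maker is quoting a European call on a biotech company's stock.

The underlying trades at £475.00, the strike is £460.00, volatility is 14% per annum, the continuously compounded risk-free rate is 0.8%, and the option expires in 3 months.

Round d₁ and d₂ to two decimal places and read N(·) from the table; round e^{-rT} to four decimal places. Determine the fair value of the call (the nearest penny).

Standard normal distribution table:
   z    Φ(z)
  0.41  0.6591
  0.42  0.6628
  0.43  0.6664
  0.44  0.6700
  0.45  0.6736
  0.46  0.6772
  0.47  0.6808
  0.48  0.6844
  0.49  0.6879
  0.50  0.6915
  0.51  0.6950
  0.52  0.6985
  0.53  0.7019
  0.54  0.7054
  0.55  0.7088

£22.55

σ√T = 0.14·√0.25 = 0.0700
ln(S/K) + (r + σ²/2)T = ln(475/460) + (0.008 + 0.14²/2)·0.25 = 0.0321 + 0.0045 = 0.0365
d₁ = 0.0365 / 0.0700 = 0.5220 ⇒ 0.52
d₂ = d₁ − σ√T = 0.5220 − 0.0700 = 0.4520 ⇒ 0.45
e^(−rT) = e^(−0.008·0.25) = 0.9980
C = 475·N(0.52) − 460·0.9980·N(0.45) = 475·0.6985 − 460·0.9980·0.6736 = 331.7875 − 309.2363 = 22.5512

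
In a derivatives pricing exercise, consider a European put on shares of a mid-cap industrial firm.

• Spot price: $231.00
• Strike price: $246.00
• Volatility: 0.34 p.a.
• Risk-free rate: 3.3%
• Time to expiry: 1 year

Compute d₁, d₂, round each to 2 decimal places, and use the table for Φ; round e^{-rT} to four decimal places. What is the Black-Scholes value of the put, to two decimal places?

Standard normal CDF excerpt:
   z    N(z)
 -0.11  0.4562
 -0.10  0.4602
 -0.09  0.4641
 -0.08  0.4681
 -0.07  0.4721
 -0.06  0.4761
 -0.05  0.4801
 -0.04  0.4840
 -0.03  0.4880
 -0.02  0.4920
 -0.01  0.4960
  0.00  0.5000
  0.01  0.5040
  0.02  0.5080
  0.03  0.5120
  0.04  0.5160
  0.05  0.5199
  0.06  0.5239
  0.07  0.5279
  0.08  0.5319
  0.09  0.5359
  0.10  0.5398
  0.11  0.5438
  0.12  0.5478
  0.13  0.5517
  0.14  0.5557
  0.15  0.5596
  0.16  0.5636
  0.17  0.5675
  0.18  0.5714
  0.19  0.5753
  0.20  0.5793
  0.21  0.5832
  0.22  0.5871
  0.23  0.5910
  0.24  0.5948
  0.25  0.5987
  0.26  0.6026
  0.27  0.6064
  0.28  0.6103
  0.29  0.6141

σ√T = 0.34·√1 = 0.3400
d₁ = [ln(231/246) + (0.033 + 0.34²/2)·1] / 0.3400 = [-0.0629 + 0.0908] / 0.3400 = 0.0820 ⇒ 0.08
d₂ = d₁ − σ√T = 0.0820 − 0.3400 = -0.2580 ⇒ -0.26
e^(−rT) = e^(−0.033·1) = 0.9675
P = 246·0.9675·N(0.26) − 231·N(-0.08) = 246·0.9675·0.6026 − 231·0.4681 = 143.4218 − 108.1311 = 35.2907

$35.29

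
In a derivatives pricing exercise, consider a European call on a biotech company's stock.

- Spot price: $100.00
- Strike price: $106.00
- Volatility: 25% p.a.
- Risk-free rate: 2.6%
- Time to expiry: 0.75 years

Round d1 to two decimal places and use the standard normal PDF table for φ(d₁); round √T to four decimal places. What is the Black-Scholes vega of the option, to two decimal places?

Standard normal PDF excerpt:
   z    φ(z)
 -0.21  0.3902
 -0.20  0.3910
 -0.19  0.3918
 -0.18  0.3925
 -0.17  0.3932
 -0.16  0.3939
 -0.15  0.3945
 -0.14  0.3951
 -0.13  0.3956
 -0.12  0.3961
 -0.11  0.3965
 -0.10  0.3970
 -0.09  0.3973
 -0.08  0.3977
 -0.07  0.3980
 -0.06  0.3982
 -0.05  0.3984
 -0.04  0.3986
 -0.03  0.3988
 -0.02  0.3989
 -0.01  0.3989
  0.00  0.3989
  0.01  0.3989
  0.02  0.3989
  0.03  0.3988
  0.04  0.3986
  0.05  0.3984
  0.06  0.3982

σ√T = 0.25 × 0.8660 = 0.2165
d₁ = [ln(100/106) + (0.026 + 0.25²/2)·0.75] / 0.2165 = [-0.0583 + 0.0429] / 0.2165 = -0.0708 ≈ -0.07
√T = √0.75 = 0.8660
φ(d₁) = φ(-0.07) = 0.3980
vega = S·φ(d₁)·√T = 100·0.3980·0.8660 = 34.4668
(The put has the same vega.)

34.47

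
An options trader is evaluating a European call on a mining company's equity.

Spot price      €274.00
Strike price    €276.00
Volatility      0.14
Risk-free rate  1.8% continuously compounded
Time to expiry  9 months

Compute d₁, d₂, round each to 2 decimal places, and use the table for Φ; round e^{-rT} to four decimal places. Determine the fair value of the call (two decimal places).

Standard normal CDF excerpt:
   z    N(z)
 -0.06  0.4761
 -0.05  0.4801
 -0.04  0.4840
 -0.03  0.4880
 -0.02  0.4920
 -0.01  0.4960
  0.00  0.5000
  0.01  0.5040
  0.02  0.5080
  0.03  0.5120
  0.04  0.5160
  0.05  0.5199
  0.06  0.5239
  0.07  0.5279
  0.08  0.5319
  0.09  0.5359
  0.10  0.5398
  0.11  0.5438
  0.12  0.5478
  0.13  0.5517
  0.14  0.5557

σ√T = 0.14·√0.75 = 0.1212
d₁ = [ln(274/276) + (0.018 + ½·0.14²)·0.75] / (σ√T) = (-0.0073 + 0.0209) / 0.1212 = 0.1120 → 0.11
d₂ = 0.1120 − 0.1212 = -0.0093 → -0.01
exp(−rT) = exp(−0.018·0.75) = 0.9866
N(d₁) = N(0.11) = 0.5438;  N(d₂) = N(-0.01) = 0.4960
C = 274·0.5438 − 276·0.9866·0.4960 = 149.0012 − 135.0616 = 13.9396

€13.94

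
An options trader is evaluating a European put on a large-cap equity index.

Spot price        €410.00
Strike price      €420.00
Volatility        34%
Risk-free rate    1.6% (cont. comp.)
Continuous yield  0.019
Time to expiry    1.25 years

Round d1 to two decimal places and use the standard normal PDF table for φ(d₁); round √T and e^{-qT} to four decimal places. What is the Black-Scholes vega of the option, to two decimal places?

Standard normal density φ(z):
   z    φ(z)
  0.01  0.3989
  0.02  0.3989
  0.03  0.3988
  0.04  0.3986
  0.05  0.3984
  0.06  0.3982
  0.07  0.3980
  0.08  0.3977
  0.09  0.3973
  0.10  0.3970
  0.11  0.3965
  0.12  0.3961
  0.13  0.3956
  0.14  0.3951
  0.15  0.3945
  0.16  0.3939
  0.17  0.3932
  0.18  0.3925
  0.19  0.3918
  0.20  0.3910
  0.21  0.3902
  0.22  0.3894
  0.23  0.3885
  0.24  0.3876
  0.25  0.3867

177.30

σ√T = 0.34 × 1.1180 = 0.3801
ln(S/K) + (r − q + σ²/2)T = ln(410/420) + (0.016 − 0.019 + 0.34²/2)·1.25 = -0.0241 + 0.0685 = 0.0444
d₁ = 0.0444 / 0.3801 = 0.1168 which rounds to 0.12
√T = √1.25 = 1.1180
φ(d₁) = φ(0.12) = 0.3961
exp(−qT) = exp(−0.019·1.25) = 0.9765
vega = S·exp(−qT)·φ(d₁)·√T = 410·0.9765·0.3961·1.1180 = 177.2976
(Call and put vega coincide under Black-Scholes.)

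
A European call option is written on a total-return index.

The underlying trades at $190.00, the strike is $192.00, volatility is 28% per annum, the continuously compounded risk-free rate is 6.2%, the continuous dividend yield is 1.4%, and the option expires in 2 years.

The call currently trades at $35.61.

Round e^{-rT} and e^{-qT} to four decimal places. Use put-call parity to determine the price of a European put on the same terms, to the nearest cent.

e^(−qT) = e^(−0.014·2) = 0.9724;  e^(−rT) = e^(−0.062·2) = 0.8834
Put-call parity: C − P = S·e^(−qT) − K·e^(−rT) = 190·0.9724 − 192·0.8834 = 184.7560 − 169.6128 = 15.1432
P = C − (C − P) = 35.61 − (15.1432) = 20.4668

$20.47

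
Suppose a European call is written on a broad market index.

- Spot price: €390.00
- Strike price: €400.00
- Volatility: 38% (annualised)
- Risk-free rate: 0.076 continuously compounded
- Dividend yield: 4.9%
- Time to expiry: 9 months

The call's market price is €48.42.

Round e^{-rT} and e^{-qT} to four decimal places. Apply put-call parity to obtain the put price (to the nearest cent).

€50.34

exp(−qT) = exp(−0.049·0.75) = 0.9639;  exp(−rT) = exp(−0.076·0.75) = 0.9446
Put-call parity: C − P = S·e^(−qT) − K·e^(−rT) = 390·0.9639 − 400·0.9446 = 375.9210 − 377.8400 = -1.9190
P = C − (C − P) = 48.42 − (-1.9190) = 50.3390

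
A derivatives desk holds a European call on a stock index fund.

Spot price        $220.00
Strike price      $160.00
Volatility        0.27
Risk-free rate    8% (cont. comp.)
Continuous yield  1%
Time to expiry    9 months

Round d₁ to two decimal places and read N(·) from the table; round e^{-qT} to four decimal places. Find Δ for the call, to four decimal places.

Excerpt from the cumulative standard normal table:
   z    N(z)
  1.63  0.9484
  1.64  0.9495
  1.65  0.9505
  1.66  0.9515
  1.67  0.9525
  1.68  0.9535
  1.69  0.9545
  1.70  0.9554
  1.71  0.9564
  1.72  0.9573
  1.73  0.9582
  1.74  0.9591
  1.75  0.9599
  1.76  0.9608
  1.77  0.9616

0.9482

T = 0.75;  σ√T = 0.2338
ln(S/K) + (r − q + σ²/2)T = ln(220/160) + (0.08 − 0.01 + 0.27²/2)·0.75 = 0.3185 + 0.0798 = 0.3983
d₁ = 0.3983 / 0.2338 = 1.7034 → 1.70
N(d₁) = N(1.70) = 0.9554
Δ_call = e^(−qT)·N(d₁) = 0.9925·0.9554 = 0.9482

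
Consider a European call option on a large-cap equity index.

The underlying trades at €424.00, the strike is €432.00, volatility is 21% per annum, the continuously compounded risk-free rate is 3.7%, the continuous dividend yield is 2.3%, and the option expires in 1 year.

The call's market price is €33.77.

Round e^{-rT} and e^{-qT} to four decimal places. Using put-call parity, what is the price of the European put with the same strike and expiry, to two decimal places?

e^(−qT) = e^(−0.023·1) = 0.9773;  e^(−rT) = e^(−0.037·1) = 0.9637
Put-call parity: C − P = S·e^(−qT) − K·e^(−rT) = 424·0.9773 − 432·0.9637 = 414.3752 − 416.3184 = -1.9432
P = C − (C − P) = 33.77 − (-1.9432) = 35.7132

€35.71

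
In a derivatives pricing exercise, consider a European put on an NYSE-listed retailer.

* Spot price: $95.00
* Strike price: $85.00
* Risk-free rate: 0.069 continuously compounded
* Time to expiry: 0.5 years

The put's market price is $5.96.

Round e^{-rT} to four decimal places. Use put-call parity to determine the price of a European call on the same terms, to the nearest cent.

$18.84

exp(−rT) = exp(−0.069·0.5) = 0.9661
Put-call parity: C − P = S − K·e^(−rT) = 95 − 85·0.9661 = 95 − 82.1185 = 12.8815
C = P + (C − P) = 5.96 + (12.8815) = 18.8415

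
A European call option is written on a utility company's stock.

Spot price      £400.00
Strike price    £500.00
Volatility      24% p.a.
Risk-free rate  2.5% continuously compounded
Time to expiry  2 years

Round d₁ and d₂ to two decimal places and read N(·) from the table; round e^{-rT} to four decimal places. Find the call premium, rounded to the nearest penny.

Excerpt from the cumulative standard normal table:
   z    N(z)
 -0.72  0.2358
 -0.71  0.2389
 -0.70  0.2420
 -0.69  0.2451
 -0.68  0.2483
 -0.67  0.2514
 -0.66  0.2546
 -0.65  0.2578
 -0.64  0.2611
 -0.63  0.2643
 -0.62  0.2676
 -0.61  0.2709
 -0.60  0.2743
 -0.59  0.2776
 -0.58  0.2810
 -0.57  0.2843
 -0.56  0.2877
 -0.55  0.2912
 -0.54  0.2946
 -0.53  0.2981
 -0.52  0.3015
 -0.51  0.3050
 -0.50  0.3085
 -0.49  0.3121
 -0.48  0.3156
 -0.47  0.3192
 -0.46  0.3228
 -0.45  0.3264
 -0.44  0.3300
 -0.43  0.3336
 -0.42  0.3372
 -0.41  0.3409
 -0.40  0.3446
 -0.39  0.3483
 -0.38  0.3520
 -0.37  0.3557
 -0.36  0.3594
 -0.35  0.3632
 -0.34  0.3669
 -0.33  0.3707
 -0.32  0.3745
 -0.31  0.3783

σ√T = 0.24·√2 = 0.3394
d₁ = [ln(400/500) + (0.025 + 0.24²/2)·2] / 0.3394 = [-0.2231 + 0.1076] / 0.3394 = -0.3404 ⇒ -0.34
d₂ = d₁ − σ√T = -0.3404 − 0.3394 = -0.6798 ⇒ -0.68
e^(−rT) = e^(−0.025·2) = 0.9512
N(d₁) = N(-0.34) = 0.3669;  N(d₂) = N(-0.68) = 0.2483
C = 400·0.3669 − 500·0.9512·0.2483 = 146.7600 − 118.0915 = 28.6685

£28.67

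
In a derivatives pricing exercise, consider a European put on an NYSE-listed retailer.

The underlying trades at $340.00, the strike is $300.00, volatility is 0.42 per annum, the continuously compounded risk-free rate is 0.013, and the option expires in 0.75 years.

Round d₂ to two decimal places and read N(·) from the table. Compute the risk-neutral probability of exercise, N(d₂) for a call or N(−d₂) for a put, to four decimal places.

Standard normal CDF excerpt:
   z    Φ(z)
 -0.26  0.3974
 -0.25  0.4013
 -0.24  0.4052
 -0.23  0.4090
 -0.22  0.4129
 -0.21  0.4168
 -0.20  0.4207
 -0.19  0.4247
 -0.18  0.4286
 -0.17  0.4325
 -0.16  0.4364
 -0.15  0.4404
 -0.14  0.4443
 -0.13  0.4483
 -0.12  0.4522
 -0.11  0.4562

0.4247

σ√T = 0.42 × 0.8660 = 0.3637
d₁ = [ln(340/300) + (0.013 + ½·0.42²)·0.75] / (σ√T) = (0.1252 + 0.0759) / 0.3637 = 0.5528 ≈ 0.55
d₂ = 0.5528 − 0.3637 = 0.1890 ≈ 0.19
Pr(exercise) under Q = N(−d₂) = N(-0.19) = 0.4247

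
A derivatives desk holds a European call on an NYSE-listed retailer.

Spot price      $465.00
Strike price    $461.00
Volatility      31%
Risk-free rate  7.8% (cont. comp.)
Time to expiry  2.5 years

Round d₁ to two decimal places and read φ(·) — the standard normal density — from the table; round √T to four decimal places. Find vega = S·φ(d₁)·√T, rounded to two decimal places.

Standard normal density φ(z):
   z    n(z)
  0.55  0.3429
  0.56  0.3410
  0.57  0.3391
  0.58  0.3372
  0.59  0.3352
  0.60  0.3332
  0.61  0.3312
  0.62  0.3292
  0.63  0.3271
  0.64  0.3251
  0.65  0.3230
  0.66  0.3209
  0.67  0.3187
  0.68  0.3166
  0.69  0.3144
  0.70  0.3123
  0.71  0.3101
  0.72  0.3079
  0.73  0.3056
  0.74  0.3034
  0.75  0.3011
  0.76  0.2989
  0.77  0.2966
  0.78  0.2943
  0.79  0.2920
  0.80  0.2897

235.93

σ√T = 0.31 × 1.5811 = 0.4902
d₁ = [ln(465/461) + (0.078 + 0.31²/2)·2.5] / 0.4902 = [0.0086 + 0.3151] / 0.4902 = 0.6605 → 0.66
√T = √2.5 = 1.5811
φ(d₁) = φ(0.66) = 0.3209
vega = S·φ(d₁)·√T = 465·0.3209·1.5811 = 235.9294
(Call and put vega coincide under Black-Scholes.)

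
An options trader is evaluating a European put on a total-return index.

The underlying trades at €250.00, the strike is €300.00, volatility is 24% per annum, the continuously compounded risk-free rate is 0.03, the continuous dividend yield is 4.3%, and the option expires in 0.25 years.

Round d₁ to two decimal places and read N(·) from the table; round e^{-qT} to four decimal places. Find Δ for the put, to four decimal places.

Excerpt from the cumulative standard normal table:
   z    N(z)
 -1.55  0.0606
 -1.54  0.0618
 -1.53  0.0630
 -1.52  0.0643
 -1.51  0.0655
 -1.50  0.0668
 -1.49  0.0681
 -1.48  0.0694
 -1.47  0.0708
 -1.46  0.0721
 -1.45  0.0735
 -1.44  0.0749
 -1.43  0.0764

σ√T = 0.24·√0.25 = 0.1200
d₁ = [ln(250/300) + (0.03 − 0.043 + 0.24²/2)·0.25] / 0.1200 = [-0.1823 + 0.0040] / 0.1200 = -1.4864 ≈ -1.49
N(d₁) = N(-1.49) = 0.0681
Δ_put = e^(−qT)·(N(d₁) − 1) = 0.9893·(0.0681 − 1) = -0.9219

-0.9219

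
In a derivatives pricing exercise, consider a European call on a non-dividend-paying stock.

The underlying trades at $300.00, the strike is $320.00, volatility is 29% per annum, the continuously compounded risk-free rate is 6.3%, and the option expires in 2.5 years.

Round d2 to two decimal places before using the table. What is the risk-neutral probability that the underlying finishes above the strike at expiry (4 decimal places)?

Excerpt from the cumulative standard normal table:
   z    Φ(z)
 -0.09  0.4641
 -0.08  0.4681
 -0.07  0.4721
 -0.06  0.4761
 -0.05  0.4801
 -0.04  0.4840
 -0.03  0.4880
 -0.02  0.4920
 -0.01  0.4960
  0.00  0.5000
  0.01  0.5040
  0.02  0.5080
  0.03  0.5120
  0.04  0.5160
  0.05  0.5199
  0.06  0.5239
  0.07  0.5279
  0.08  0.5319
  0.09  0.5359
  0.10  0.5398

0.4880

σ√T = 0.29 × 1.5811 = 0.4585
d₁ = [ln(300/320) + (0.063 + 0.29²/2)·2.5] / 0.4585 = [-0.0645 + 0.2626] / 0.4585 = 0.4320 ≈ 0.43
d₂ = d₁ − σ√T = 0.4320 − 0.4585 = -0.0265 ≈ -0.03
Pr(exercise) under Q = N(d₂) = 0.4880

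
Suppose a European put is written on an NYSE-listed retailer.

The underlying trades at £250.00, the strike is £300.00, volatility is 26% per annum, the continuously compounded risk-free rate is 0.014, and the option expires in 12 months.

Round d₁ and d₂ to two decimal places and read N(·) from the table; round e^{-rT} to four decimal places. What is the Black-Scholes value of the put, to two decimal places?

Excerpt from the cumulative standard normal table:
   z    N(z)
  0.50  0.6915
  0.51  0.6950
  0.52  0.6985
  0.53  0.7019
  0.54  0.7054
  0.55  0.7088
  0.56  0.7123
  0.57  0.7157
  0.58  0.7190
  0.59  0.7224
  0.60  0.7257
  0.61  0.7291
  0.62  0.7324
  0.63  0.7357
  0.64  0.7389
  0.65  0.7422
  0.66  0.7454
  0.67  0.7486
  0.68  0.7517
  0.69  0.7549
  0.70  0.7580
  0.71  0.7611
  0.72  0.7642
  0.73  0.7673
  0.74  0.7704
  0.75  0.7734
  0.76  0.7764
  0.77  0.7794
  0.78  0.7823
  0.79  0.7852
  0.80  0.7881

σ√T = 0.26·√1 = 0.2600
d₁ = [ln(250/300) + (0.014 + 0.26²/2)·1] / 0.2600 = [-0.1823 + 0.0478] / 0.2600 = -0.5174 → -0.52
d₂ = d₁ − σ√T = -0.5174 − 0.2600 = -0.7774 → -0.78
exp(−rT) = exp(−0.014·1) = 0.9861
N(−d₂) = N(0.78) = 0.7823;  N(−d₁) = N(0.52) = 0.6985
P = 300·0.9861·0.7823 − 250·0.6985 = 231.4278 − 174.6250 = 56.8028

£56.80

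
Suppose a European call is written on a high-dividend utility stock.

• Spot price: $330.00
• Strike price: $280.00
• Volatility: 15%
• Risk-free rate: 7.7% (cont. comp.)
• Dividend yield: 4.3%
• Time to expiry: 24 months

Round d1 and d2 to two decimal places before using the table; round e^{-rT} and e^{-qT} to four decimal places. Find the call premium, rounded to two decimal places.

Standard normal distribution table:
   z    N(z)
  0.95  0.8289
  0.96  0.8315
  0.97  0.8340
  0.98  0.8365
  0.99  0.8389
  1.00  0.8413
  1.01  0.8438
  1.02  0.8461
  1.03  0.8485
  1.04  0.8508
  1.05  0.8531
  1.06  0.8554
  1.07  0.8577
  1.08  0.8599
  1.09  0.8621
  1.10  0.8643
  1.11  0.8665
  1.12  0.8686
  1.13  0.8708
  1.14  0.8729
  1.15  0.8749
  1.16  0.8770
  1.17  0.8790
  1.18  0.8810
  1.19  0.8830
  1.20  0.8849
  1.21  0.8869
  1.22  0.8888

σ√T = 0.15·√2 = 0.2121
d₁ = [ln(330/280) + (0.077 − 0.043 + 0.15²/2)·2] / 0.2121 = [0.1643 + 0.0905] / 0.2121 = 1.2012 ⇒ 1.20
d₂ = d₁ − σ√T = 1.2012 − 0.2121 = 0.9890 ⇒ 0.99
e^(−qT) = e^(−0.043·2) = 0.9176;  e^(−rT) = e^(−0.077·2) = 0.8573
C = 330·0.9176·N(1.20) − 280·0.8573·N(0.99) = 330·0.9176·0.8849 − 280·0.8573·0.8389 = 267.9548 − 201.3729 = 66.5819

$66.58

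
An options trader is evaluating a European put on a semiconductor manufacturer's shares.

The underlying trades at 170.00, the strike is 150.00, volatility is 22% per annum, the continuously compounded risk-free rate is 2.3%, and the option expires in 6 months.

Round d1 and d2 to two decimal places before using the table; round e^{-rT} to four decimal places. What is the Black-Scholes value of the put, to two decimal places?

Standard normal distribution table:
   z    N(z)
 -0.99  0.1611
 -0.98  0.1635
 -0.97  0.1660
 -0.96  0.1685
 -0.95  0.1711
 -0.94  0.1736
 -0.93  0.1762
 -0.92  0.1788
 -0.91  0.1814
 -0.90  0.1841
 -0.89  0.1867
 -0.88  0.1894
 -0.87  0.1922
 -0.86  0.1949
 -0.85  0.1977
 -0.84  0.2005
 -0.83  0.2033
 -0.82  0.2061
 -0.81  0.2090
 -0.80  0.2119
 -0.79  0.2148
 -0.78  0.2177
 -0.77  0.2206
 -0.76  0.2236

σ√T = 0.22·√0.5 = 0.1556
d₁ = [ln(170/150) + (0.023 + 0.22²/2)·0.5] / 0.1556 = [0.1252 + 0.0236] / 0.1556 = 0.9563 ⇒ 0.96
d₂ = d₁ − σ√T = 0.9563 − 0.1556 = 0.8007 ⇒ 0.80
exp(−rT) = exp(−0.023·0.5) = 0.9886
P = 150·0.9886·N(-0.80) − 170·N(-0.96) = 150·0.9886·0.2119 − 170·0.1685 = 31.4227 − 28.6450 = 2.7777

2.78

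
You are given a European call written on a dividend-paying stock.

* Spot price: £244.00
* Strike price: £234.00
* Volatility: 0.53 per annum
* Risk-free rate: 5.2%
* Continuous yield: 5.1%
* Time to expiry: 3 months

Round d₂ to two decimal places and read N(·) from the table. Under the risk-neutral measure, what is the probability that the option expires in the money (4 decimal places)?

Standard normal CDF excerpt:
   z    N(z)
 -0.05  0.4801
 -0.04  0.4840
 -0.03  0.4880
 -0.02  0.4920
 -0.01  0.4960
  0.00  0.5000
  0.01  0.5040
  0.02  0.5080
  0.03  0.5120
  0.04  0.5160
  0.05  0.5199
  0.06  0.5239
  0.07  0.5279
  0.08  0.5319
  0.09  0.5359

0.5120

σ√T = 0.53 × 0.5000 = 0.2650
ln(S/K) + (r − q + σ²/2)T = ln(244/234) + (0.052 − 0.051 + 0.53²/2)·0.25 = 0.0418 + 0.0354 = 0.0772
d₁ = 0.0772 / 0.2650 = 0.2914 ⇒ 0.29
d₂ = d₁ − σ√T = 0.2914 − 0.2650 = 0.0264 ⇒ 0.03
Risk-neutral Pr[S_T > K] = N(d₂) = N(0.03) = 0.5120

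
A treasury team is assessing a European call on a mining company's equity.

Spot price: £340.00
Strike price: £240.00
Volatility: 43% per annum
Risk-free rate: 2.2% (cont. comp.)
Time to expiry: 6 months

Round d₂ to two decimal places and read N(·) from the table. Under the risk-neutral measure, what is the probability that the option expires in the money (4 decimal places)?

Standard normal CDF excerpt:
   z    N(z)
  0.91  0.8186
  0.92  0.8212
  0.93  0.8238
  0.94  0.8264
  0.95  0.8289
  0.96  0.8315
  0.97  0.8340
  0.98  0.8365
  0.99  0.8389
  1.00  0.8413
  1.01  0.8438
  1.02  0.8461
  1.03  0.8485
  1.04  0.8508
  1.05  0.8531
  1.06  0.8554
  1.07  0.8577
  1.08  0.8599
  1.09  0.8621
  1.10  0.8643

0.8485

T = 0.5;  σ√T = 0.3041
d₁ = [ln(340/240) + (0.022 + ½·0.43²)·0.5] / (σ√T) = (0.3483 + 0.0572) / 0.3041 = 1.3337 → 1.33
d₂ = 1.3337 − 0.3041 = 1.0297 → 1.03
Risk-neutral Pr[S_T > K] = N(d₂) = N(1.03) = 0.8485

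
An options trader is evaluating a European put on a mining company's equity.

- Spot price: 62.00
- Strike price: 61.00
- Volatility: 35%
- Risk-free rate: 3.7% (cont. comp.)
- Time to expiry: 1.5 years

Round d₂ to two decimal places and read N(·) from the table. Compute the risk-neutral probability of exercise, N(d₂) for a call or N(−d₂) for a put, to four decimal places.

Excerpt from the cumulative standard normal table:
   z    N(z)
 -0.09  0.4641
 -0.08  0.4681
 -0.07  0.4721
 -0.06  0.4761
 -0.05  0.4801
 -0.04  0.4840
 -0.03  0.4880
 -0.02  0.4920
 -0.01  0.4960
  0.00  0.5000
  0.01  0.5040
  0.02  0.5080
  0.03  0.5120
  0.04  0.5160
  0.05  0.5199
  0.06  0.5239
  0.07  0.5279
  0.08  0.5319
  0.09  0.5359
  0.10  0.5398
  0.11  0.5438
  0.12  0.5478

0.5199

σ√T = 0.35 × 1.2247 = 0.4287
ln(S/K) + (r + σ²/2)T = ln(62/61) + (0.037 + 0.35²/2)·1.5 = 0.0163 + 0.1474 = 0.1636
d₁ = 0.1636 / 0.4287 = 0.3817 → 0.38
d₂ = d₁ − σ√T = 0.3817 − 0.4287 = -0.0469 → -0.05
Pr(exercise) under Q = N(−d₂) = N(0.05) = 0.5199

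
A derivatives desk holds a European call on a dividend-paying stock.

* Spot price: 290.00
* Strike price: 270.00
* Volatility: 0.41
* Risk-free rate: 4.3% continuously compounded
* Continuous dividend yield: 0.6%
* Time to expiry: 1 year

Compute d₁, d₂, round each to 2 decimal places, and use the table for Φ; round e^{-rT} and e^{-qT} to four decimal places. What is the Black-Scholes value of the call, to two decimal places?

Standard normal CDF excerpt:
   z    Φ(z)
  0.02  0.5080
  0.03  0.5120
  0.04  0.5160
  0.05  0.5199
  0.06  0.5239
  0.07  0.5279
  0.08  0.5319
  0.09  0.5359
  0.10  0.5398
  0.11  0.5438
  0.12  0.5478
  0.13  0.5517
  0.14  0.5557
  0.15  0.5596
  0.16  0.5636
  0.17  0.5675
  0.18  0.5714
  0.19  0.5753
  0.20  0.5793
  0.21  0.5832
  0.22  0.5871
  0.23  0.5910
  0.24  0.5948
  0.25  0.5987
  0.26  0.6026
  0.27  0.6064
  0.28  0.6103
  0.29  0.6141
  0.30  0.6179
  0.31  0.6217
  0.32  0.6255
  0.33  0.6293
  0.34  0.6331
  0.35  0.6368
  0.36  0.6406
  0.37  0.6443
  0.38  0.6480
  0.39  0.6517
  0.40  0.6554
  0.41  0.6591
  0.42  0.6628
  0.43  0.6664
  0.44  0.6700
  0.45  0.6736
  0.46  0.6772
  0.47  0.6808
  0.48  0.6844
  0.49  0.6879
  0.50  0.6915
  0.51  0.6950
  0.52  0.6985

60.75

T = 1;  σ√T = 0.4100
d₁ = [ln(290/270) + (0.043 − 0.006 + 0.41²/2)·1] / 0.4100 = [0.0715 + 0.1210] / 0.4100 = 0.4695 → 0.47
d₂ = d₁ − σ√T = 0.4695 − 0.4100 = 0.0595 → 0.06
e^(−qT) = e^(−0.006·1) = 0.9940;  e^(−rT) = e^(−0.043·1) = 0.9579
N(d₁) = N(0.47) = 0.6808;  N(d₂) = N(0.06) = 0.5239
C = 290·0.9940·0.6808 − 270·0.9579·0.5239 = 196.2474 − 135.4978 = 60.7496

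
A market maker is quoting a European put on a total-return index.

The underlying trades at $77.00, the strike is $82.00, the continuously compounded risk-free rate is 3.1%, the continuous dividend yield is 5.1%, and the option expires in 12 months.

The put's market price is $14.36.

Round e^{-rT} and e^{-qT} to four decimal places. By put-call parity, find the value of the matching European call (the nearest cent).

$8.03

e^(−qT) = e^(−0.051·1) = 0.9503;  e^(−rT) = e^(−0.031·1) = 0.9695
Put-call parity: C − P = S·e^(−qT) − K·e^(−rT) = 77·0.9503 − 82·0.9695 = 73.1731 − 79.4990 = -6.3259
C = P + (C − P) = 14.36 + (-6.3259) = 8.0341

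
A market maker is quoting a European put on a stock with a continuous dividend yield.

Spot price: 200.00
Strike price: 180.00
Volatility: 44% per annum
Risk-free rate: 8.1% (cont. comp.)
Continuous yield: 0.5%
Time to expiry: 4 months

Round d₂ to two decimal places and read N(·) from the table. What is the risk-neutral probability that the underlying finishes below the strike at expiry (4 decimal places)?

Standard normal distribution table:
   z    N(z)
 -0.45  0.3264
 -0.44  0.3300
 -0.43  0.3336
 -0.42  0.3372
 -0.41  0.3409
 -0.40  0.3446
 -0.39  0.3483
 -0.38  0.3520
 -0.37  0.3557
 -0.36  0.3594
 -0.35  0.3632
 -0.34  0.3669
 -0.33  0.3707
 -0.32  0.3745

T = 0.3333;  σ√T = 0.2540
d₁ = [ln(200/180) + (0.081 − 0.005 + 0.44²/2)·0.3333] / 0.2540 = [0.1054 + 0.0576] / 0.2540 = 0.6415 ⇒ 0.64
d₂ = d₁ − σ√T = 0.6415 − 0.2540 = 0.3875 ⇒ 0.39
Pr(exercise) under Q = N(−d₂) = N(-0.39) = 0.3483

0.3483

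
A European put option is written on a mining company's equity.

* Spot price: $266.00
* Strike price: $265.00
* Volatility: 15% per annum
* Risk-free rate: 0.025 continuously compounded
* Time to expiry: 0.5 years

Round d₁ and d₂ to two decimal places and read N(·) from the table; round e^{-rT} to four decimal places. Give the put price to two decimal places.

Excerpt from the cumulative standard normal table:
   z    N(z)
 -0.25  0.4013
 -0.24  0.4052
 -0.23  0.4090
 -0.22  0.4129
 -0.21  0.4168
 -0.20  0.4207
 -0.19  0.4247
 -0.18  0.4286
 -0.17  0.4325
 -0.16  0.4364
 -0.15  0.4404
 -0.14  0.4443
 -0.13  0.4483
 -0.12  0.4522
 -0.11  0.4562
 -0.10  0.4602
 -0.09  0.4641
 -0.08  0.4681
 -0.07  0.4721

σ√T = 0.15·√0.5 = 0.1061
d₁ = [ln(266/265) + (0.025 + 0.15²/2)·0.5] / 0.1061 = [0.0038 + 0.0181] / 0.1061 = 0.2064 ⇒ 0.21
d₂ = d₁ − σ√T = 0.2064 − 0.1061 = 0.1003 ⇒ 0.10
exp(−rT) = exp(−0.025·0.5) = 0.9876
P = 265·0.9876·N(-0.10) − 266·N(-0.21) = 265·0.9876·0.4602 − 266·0.4168 = 120.4408 − 110.8688 = 9.5720

$9.57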